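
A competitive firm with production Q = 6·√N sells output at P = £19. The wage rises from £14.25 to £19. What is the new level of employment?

From P·MP_N = w with MP_N = 3·N^(-1/2), the labor demand is N(w) = (57/w)^(2).
At w = 14.25: N = 16. At w = 19: N = 9.

N* = 9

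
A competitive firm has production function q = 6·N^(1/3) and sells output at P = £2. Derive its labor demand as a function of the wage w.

MP_N = (1/3)·6·N^(-2/3) = 2·N^(-2/3).
Setting P·MP_N = w: 4·N^(-2/3) = w.
Solving for N: N^(-2/3) = w/4, so N = (4/w)^(3/2).

N(w) = (4/w)^(3/2)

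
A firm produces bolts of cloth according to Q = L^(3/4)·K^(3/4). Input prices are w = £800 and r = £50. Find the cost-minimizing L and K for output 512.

L* = 16, K* = 256

Cost minimization requires the marginal rate of technical substitution to equal the input-price ratio: MP_L/MP_K = w/r.
Here MP_L/MP_K = (3/4)·(K/L)/(3/4) = (K/L). Setting this equal to 800/50 = 16 gives K = 16L.
Substituting into Q = 512: L^(3/4)·(16L)^(3/4) = 512.
Solving, L = 16 and K = 256.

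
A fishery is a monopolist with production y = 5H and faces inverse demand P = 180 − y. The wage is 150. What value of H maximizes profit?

H* = 15

Marginal revenue from the inverse demand is MR = 180 − 2y.
The marginal product is MP_H = 5.
A monopolist hires until marginal revenue product equals the wage: MR·MP_H = w.
(180 − 10H)·5 = 150, so H = 15.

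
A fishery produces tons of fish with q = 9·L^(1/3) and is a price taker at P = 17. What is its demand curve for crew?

MP_L = (1/3)·9·L^(-2/3) = 3·L^(-2/3).
Setting P·MP_L = w: 51·L^(-2/3) = w.
Solving for L: L^(-2/3) = w/51, so L = (51/w)^(3/2).

L(w) = (51/w)^(3/2)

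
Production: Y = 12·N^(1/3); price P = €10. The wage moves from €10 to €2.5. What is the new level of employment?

N* = 64

From P·MP_N = w with MP_N = 4·N^(-2/3), the labor demand is N(w) = (40/w)^(3/2).
At w = 10: N = 8. At w = 2.5: N = 64.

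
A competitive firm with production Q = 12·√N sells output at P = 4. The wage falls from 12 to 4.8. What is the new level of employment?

N* = 25

From P·MP_N = w with MP_N = 6·N^(-1/2), the labor demand is N(w) = (24/w)^(2).
At w = 12: N = 4. At w = 4.8: N = 25.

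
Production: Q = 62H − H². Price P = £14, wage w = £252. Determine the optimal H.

The marginal product of H is MP_H = 62 − 2H.
A price-taking firm hires until the value of the marginal product equals the wage: P·MP_H = w, so 14·(62 − 2H) = 252.
Then 62 − 2H = 18, giving H = 22.

H* = 22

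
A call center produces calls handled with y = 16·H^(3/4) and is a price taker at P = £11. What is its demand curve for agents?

H(w) = (132/w)^(4)

MP_H = (3/4)·16·H^(-1/4) = 12·H^(-1/4).
Setting P·MP_H = w: 132·H^(-1/4) = w.
Solving for H: H^(-1/4) = w/132, so H = (132/w)^(4).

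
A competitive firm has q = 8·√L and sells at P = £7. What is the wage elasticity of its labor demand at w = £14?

MP_L = (1/2)·8·L^(-1/2), so P·MP_L = w gives 28·L^(-1/2) = w.
Solving, L(w) = (28/w)^(2). This is a constant-elasticity form: L ∝ w^(−2), so ε = −2.

ε = -2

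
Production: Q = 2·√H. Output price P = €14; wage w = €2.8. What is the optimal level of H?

MP_H = (1/2)·2·H^(-1/2) = H^(-1/2).
Profit maximization for a price taker requires P·MP_H = w: 14·H^(-1/2) = 2.8.
So H^(-1/2) = 0.2, which gives H = 25.

H* = 25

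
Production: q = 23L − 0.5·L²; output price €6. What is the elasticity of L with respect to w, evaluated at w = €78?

From P·MP_L = w with MP_L = 23 − L, labor demand is L(w) = 23 − w/6.
dL/dw = −1/(6) = -1/6.
At w = 78, L = 10, so ε = (dL/dw)·(w/L) = (-1/6)·(78/10) = -1.3.

ε = -1.3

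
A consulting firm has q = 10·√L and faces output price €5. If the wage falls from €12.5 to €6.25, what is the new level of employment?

L* = 16

From P·MP_L = w with MP_L = 5·L^(-1/2), the labor demand is L(w) = (25/w)^(2).
At w = 12.5: L = 4. At w = 6.25: L = 16.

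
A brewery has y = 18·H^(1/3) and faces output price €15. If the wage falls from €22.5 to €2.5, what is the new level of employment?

From P·MP_H = w with MP_H = 6·H^(-2/3), the labor demand is H(w) = (90/w)^(3/2).
At w = 22.5: H = 8. At w = 2.5: H = 216.

H* = 216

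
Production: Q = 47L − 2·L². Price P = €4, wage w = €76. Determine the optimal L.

L* = 7

The marginal product of L is MP_L = 47 − 4L.
A price-taking firm hires until the value of the marginal product equals the wage: P·MP_L = w, so 4·(47 − 4L) = 76.
Then 47 − 4L = 19, giving L = 7.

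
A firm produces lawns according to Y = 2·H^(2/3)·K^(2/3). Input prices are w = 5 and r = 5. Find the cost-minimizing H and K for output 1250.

Cost minimization requires the marginal rate of technical substitution to equal the input-price ratio: MP_H/MP_K = w/r.
Here MP_H/MP_K = (2/3)·(K/H)/(2/3) = (K/H). Setting this equal to 5/5 = 1 gives K = H.
Substituting into Y = 1250: 2·H^(2/3)·(H)^(2/3) = 1250.
Solving, H = 125 and K = 125.

H* = 125, K* = 125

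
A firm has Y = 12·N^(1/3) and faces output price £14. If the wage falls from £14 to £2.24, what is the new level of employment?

N* = 125

From P·MP_N = w with MP_N = 4·N^(-2/3), the labor demand is N(w) = (56/w)^(3/2).
At w = 14: N = 8. At w = 2.24: N = 125.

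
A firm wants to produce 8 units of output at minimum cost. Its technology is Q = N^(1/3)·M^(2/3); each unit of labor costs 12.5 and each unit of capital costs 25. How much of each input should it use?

N* = 8, M* = 8

Cost minimization requires the marginal rate of technical substitution to equal the input-price ratio: MP_N/MP_M = w/r.
Here MP_N/MP_M = (1/3)·(M/N)/(2/3) = 0.5·(M/N). Setting this equal to 12.5/25 = 0.5 gives M = N.
Substituting into Q = 8: N^(1/3)·(N)^(2/3) = 8.
Solving, N = 8 and M = 8.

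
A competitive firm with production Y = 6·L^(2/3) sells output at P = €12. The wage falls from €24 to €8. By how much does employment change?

ΔL = 208

From P·MP_L = w with MP_L = 4·L^(-1/3), the labor demand is L(w) = (48/w)^(3).
At w = 24: L = 8. At w = 8: L = 216.
ΔL = 216 − 8 = 208.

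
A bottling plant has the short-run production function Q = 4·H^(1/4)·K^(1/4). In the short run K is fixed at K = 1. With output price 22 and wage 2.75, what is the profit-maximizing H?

H* = 16

With K = 1, MP_H = (1/4)·4·H^(-3/4)·1^(1/4) = H^(-3/4).
Profit maximization for a price taker requires P·MP_H = w: 22·H^(-3/4) = 2.75.
So H^(-3/4) = 0.125, which gives H = 16.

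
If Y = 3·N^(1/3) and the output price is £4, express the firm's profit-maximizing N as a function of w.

MP_N = (1/3)·3·N^(-2/3) = N^(-2/3).
Setting P·MP_N = w: 4·N^(-2/3) = w.
Solving for N: N^(-2/3) = w/4, so N = (4/w)^(3/2).

N(w) = (4/w)^(3/2)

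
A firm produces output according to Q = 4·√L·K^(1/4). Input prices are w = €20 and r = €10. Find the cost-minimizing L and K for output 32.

Cost minimization requires the marginal rate of technical substitution to equal the input-price ratio: MP_L/MP_K = w/r.
Here MP_L/MP_K = (1/2)·(K/L)/(1/4) = 2·(K/L). Setting this equal to 20/10 = 2 gives K = L.
Substituting into Q = 32: 4·L^(1/2)·(L)^(1/4) = 32.
Solving, L = 16 and K = 16.

L* = 16, K* = 16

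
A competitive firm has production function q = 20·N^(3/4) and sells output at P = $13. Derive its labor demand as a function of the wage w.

MP_N = (3/4)·20·N^(-1/4) = 15·N^(-1/4).
Setting P·MP_N = w: 195·N^(-1/4) = w.
Solving for N: N^(-1/4) = w/195, so N = (195/w)^(4).

N(w) = (195/w)^(4)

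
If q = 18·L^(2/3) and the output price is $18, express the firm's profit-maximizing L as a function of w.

L(w) = (216/w)^(3)

MP_L = (2/3)·18·L^(-1/3) = 12·L^(-1/3).
Setting P·MP_L = w: 216·L^(-1/3) = w.
Solving for L: L^(-1/3) = w/216, so L = (216/w)^(3).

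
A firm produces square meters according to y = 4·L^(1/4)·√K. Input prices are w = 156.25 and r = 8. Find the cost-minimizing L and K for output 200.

Cost minimization requires the marginal rate of technical substitution to equal the input-price ratio: MP_L/MP_K = w/r.
Here MP_L/MP_K = (1/4)·(K/L)/(1/2) = 0.5·(K/L). Setting this equal to 156.25/8 = 19.53125 gives K = 39.0625L.
Substituting into y = 200: 4·L^(1/4)·(39.0625L)^(1/2) = 200.
Solving, L = 16 and K = 625.

L* = 16, K* = 625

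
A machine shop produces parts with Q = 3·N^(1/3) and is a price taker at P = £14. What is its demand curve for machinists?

MP_N = (1/3)·3·N^(-2/3) = N^(-2/3).
Setting P·MP_N = w: 14·N^(-2/3) = w.
Solving for N: N^(-2/3) = w/14, so N = (14/w)^(3/2).

N(w) = (14/w)^(3/2)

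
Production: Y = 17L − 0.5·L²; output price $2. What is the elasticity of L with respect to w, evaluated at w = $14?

ε = -0.7

From P·MP_L = w with MP_L = 17 − L, labor demand is L(w) = 17 − w/2.
dL/dw = −1/(2) = -0.5.
At w = 14, L = 10, so ε = (dL/dw)·(w/L) = (-0.5)·(14/10) = -0.7.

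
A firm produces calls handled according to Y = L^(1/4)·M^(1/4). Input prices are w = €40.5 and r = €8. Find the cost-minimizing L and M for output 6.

Cost minimization requires the marginal rate of technical substitution to equal the input-price ratio: MP_L/MP_M = w/r.
Here MP_L/MP_M = (1/4)·(M/L)/(1/4) = (M/L). Setting this equal to 40.5/8 = 5.0625 gives M = 5.0625L.
Substituting into Y = 6: L^(1/4)·(5.0625L)^(1/4) = 6.
Solving, L = 16 and M = 81.

L* = 16, M* = 81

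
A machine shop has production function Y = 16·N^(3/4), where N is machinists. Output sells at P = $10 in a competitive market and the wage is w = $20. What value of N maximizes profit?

N* = 1296

MP_N = (3/4)·16·N^(-1/4) = 12·N^(-1/4).
Profit maximization for a price taker requires P·MP_N = w: 10·12·N^(-1/4) = 20.
So N^(-1/4) = 1/6, which gives N = 1296.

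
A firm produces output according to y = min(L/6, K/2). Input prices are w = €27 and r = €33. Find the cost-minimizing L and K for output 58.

With a fixed-proportions technology, the cost-minimizing bundle uses no slack in either input: L/6 = K/2 = y.
So L = 6·58 = 348 and K = 2·58 = 116.

L* = 348, K* = 116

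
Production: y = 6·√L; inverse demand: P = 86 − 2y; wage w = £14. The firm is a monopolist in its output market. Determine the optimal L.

Marginal revenue from the inverse demand is MR = 86 − 4y.
The marginal product is MP_L = 3·L^(-1/2).
A monopolist hires until marginal revenue product equals the wage: MR·MP_L = w.
At L, y = 6·√L. Substituting and solving: (86 − 24·√L)·3·L^(-1/2) = 14 gives L = 9.

L* = 9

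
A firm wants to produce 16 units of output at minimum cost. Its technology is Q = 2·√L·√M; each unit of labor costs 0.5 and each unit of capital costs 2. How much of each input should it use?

Cost minimization requires the marginal rate of technical substitution to equal the input-price ratio: MP_L/MP_M = w/r.
Here MP_L/MP_M = (1/2)·(M/L)/(1/2) = (M/L). Setting this equal to 0.5/2 = 0.25 gives M = 0.25L.
Substituting into Q = 16: 2·L^(1/2)·(0.25L)^(1/2) = 16.
Solving, L = 16 and M = 4.

L* = 16, M* = 4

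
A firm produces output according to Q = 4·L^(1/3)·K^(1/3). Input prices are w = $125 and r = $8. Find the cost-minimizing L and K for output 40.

Cost minimization requires the marginal rate of technical substitution to equal the input-price ratio: MP_L/MP_K = w/r.
Here MP_L/MP_K = (1/3)·(K/L)/(1/3) = (K/L). Setting this equal to 125/8 = 15.625 gives K = 15.625L.
Substituting into Q = 40: 4·L^(1/3)·(15.625L)^(1/3) = 40.
Solving, L = 8 and K = 125.

L* = 8, K* = 125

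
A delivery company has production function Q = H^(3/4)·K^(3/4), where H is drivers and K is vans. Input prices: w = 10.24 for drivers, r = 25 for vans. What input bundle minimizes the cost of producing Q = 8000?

H* = 625, K* = 256

Cost minimization requires the marginal rate of technical substitution to equal the input-price ratio: MP_H/MP_K = w/r.
Here MP_H/MP_K = (3/4)·(K/H)/(3/4) = (K/H). Setting this equal to 10.24/25 = 0.4096 gives K = 0.4096H.
Substituting into Q = 8000: H^(3/4)·(0.4096H)^(3/4) = 8000.
Solving, H = 625 and K = 256.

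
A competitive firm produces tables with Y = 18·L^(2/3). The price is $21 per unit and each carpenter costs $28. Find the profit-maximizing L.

MP_L = (2/3)·18·L^(-1/3) = 12·L^(-1/3).
Profit maximization for a price taker requires P·MP_L = w: 21·12·L^(-1/3) = 28.
So L^(-1/3) = 1/9, which gives L = 729.

L* = 729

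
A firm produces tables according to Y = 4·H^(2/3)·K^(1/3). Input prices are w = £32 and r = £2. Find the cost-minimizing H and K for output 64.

Cost minimization requires the marginal rate of technical substitution to equal the input-price ratio: MP_H/MP_K = w/r.
Here MP_H/MP_K = (2/3)·(K/H)/(1/3) = 2·(K/H). Setting this equal to 32/2 = 16 gives K = 8H.
Substituting into Y = 64: 4·H^(2/3)·(8H)^(1/3) = 64.
Solving, H = 8 and K = 64.

H* = 8, K* = 64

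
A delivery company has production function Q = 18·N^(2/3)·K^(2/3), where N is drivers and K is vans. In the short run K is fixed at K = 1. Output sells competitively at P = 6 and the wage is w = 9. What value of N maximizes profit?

N* = 512

With K = 1, MP_N = (2/3)·18·N^(-1/3)·1^(2/3) = 12·N^(-1/3).
Profit maximization for a price taker requires P·MP_N = w: 6·12·N^(-1/3) = 9.
So N^(-1/3) = 0.125, which gives N = 512.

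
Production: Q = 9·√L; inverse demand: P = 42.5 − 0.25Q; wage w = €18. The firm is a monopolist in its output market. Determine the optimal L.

L* = 25

Marginal revenue from the inverse demand is MR = 42.5 − 0.5Q.
The marginal product is MP_L = 4.5·L^(-1/2).
A monopolist hires until marginal revenue product equals the wage: MR·MP_L = w.
At L, Q = 9·√L. Substituting and solving: (42.5 − 4.5·√L)·4.5·L^(-1/2) = 18 gives L = 25.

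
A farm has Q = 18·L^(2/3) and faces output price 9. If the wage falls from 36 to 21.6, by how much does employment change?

ΔL = 98

From P·MP_L = w with MP_L = 12·L^(-1/3), the labor demand is L(w) = (108/w)^(3).
At w = 36: L = 27. At w = 21.6: L = 125.
ΔL = 125 − 27 = 98.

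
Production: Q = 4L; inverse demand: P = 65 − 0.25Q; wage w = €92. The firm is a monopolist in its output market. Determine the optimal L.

Marginal revenue from the inverse demand is MR = 65 − 0.5Q.
The marginal product is MP_L = 4.
A monopolist hires until marginal revenue product equals the wage: MR·MP_L = w.
(65 − 2L)·4 = 92, so L = 21.

L* = 21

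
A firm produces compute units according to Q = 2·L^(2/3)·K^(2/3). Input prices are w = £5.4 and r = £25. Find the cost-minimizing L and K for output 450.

L* = 125, K* = 27

Cost minimization requires the marginal rate of technical substitution to equal the input-price ratio: MP_L/MP_K = w/r.
Here MP_L/MP_K = (2/3)·(K/L)/(2/3) = (K/L). Setting this equal to 5.4/25 = 0.216 gives K = 0.216L.
Substituting into Q = 450: 2·L^(2/3)·(0.216L)^(2/3) = 450.
Solving, L = 125 and K = 27.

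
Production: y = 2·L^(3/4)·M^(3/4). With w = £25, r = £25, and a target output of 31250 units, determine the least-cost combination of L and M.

L* = 625, M* = 625

Cost minimization requires the marginal rate of technical substitution to equal the input-price ratio: MP_L/MP_M = w/r.
Here MP_L/MP_M = (3/4)·(M/L)/(3/4) = (M/L). Setting this equal to 25/25 = 1 gives M = L.
Substituting into y = 31250: 2·L^(3/4)·(L)^(3/4) = 31250.
Solving, L = 625 and M = 625.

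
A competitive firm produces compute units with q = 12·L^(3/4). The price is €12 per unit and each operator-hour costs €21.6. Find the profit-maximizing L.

L* = 625

MP_L = (3/4)·12·L^(-1/4) = 9·L^(-1/4).
Profit maximization for a price taker requires P·MP_L = w: 12·9·L^(-1/4) = 21.6.
So L^(-1/4) = 0.2, which gives L = 625.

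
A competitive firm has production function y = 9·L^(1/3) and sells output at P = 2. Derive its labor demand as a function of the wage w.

MP_L = (1/3)·9·L^(-2/3) = 3·L^(-2/3).
Setting P·MP_L = w: 6·L^(-2/3) = w.
Solving for L: L^(-2/3) = w/6, so L = (6/w)^(3/2).

L(w) = (6/w)^(3/2)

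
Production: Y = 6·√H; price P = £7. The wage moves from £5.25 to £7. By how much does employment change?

ΔH = -7

From P·MP_H = w with MP_H = 3·H^(-1/2), the labor demand is H(w) = (21/w)^(2).
At w = 5.25: H = 16. At w = 7: H = 9.
ΔH = 9 − 16 = -7.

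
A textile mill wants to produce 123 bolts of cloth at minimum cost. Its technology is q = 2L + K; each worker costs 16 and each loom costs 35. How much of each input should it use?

L* = 61.5, K* = 0

The inputs are perfect substitutes, so the firm uses whichever has the lower cost per unit of output.
Cost per unit of output via L is 8; via K it is 35. L is cheaper.
Producing q = 123 with L alone: L = 61.5, K = 0.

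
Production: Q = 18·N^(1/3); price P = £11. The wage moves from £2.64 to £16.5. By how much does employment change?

From P·MP_N = w with MP_N = 6·N^(-2/3), the labor demand is N(w) = (66/w)^(3/2).
At w = 2.64: N = 125. At w = 16.5: N = 8.
ΔN = 8 − 125 = -117.

ΔN = -117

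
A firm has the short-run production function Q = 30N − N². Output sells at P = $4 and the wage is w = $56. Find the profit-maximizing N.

N* = 8

The marginal product of N is MP_N = 30 − 2N.
A price-taking firm hires until the value of the marginal product equals the wage: P·MP_N = w, so 4·(30 − 2N) = 56.
Then 30 − 2N = 14, giving N = 8.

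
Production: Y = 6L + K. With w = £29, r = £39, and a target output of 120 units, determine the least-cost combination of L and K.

The inputs are perfect substitutes, so the firm uses whichever has the lower cost per unit of output.
Cost per unit of output via L is 29/6; via K it is 39. L is cheaper.
Producing Y = 120 with L alone: L = 20, K = 0.

L* = 20, K* = 0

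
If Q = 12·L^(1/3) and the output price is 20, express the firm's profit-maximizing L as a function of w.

MP_L = (1/3)·12·L^(-2/3) = 4·L^(-2/3).
Setting P·MP_L = w: 80·L^(-2/3) = w.
Solving for L: L^(-2/3) = w/80, so L = (80/w)^(3/2).

L(w) = (80/w)^(3/2)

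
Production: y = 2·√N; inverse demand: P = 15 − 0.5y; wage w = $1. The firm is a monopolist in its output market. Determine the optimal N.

Marginal revenue from the inverse demand is MR = 15 − y.
The marginal product is MP_N = N^(-1/2).
A monopolist hires until marginal revenue product equals the wage: MR·MP_N = w.
At N, y = 2·√N. Substituting and solving: (15 − 2·√N)·N^(-1/2) = 1 gives N = 25.

N* = 25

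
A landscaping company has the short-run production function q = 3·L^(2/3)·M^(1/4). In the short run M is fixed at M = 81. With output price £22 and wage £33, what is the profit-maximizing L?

With M = 81, MP_L = (2/3)·3·L^(-1/3)·81^(1/4) = 6·L^(-1/3).
Profit maximization for a price taker requires P·MP_L = w: 22·6·L^(-1/3) = 33.
So L^(-1/3) = 0.25, which gives L = 64.

L* = 64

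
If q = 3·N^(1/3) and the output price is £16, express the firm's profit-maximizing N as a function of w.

N(w) = (16/w)^(3/2)

MP_N = (1/3)·3·N^(-2/3) = N^(-2/3).
Setting P·MP_N = w: 16·N^(-2/3) = w.
Solving for N: N^(-2/3) = w/16, so N = (16/w)^(3/2).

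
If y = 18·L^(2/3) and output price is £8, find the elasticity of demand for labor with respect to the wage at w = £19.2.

ε = -3

MP_L = (2/3)·18·L^(-1/3), so P·MP_L = w gives 96·L^(-1/3) = w.
Solving, L(w) = (96/w)^(3). This is a constant-elasticity form: L ∝ w^(−3), so ε = −3.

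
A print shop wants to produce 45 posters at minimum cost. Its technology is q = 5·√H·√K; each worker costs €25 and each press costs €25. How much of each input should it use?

Cost minimization requires the marginal rate of technical substitution to equal the input-price ratio: MP_H/MP_K = w/r.
Here MP_H/MP_K = (1/2)·(K/H)/(1/2) = (K/H). Setting this equal to 25/25 = 1 gives K = H.
Substituting into q = 45: 5·H^(1/2)·(H)^(1/2) = 45.
Solving, H = 9 and K = 9.

H* = 9, K* = 9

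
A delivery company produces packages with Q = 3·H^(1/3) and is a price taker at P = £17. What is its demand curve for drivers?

H(w) = (17/w)^(3/2)

MP_H = (1/3)·3·H^(-2/3) = H^(-2/3).
Setting P·MP_H = w: 17·H^(-2/3) = w.
Solving for H: H^(-2/3) = w/17, so H = (17/w)^(3/2).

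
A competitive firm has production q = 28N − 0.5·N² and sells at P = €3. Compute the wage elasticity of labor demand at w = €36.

From P·MP_N = w with MP_N = 28 − N, labor demand is N(w) = 28 − w/3.
dN/dw = −1/(3) = -1/3.
At w = 36, N = 16, so ε = (dN/dw)·(w/N) = (-1/3)·(36/16) = -0.75.

ε = -0.75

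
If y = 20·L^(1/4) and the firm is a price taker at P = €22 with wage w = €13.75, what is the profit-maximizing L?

MP_L = (1/4)·20·L^(-3/4) = 5·L^(-3/4).
Profit maximization for a price taker requires P·MP_L = w: 22·5·L^(-3/4) = 13.75.
So L^(-3/4) = 0.125, which gives L = 16.

L* = 16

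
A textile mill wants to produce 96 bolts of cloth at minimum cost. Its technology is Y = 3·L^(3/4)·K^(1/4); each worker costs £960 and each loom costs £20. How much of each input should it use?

Cost minimization requires the marginal rate of technical substitution to equal the input-price ratio: MP_L/MP_K = w/r.
Here MP_L/MP_K = (3/4)·(K/L)/(1/4) = 3·(K/L). Setting this equal to 960/20 = 48 gives K = 16L.
Substituting into Y = 96: 3·L^(3/4)·(16L)^(1/4) = 96.
Solving, L = 16 and K = 256.

L* = 16, K* = 256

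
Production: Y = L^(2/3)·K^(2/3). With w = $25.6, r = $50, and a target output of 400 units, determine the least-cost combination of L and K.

Cost minimization requires the marginal rate of technical substitution to equal the input-price ratio: MP_L/MP_K = w/r.
Here MP_L/MP_K = (2/3)·(K/L)/(2/3) = (K/L). Setting this equal to 25.6/50 = 0.512 gives K = 0.512L.
Substituting into Y = 400: L^(2/3)·(0.512L)^(2/3) = 400.
Solving, L = 125 and K = 64.

L* = 125, K* = 64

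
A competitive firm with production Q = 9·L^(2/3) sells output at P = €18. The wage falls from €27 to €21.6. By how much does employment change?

From P·MP_L = w with MP_L = 6·L^(-1/3), the labor demand is L(w) = (108/w)^(3).
At w = 27: L = 64. At w = 21.6: L = 125.
ΔL = 125 − 64 = 61.

ΔL = 61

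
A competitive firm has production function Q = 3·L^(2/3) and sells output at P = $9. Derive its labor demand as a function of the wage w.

L(w) = 5832/w³

MP_L = (2/3)·3·L^(-1/3) = 2·L^(-1/3).
Setting P·MP_L = w: 18·L^(-1/3) = w.
Solving for L: L^(-1/3) = w/18, so L = (18/w)^(3).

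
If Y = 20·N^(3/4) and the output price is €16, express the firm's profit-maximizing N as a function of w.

N(w) = (240/w)^(4)

MP_N = (3/4)·20·N^(-1/4) = 15·N^(-1/4).
Setting P·MP_N = w: 240·N^(-1/4) = w.
Solving for N: N^(-1/4) = w/240, so N = (240/w)^(4).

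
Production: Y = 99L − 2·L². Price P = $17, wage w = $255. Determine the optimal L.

L* = 21

The marginal product of L is MP_L = 99 − 4L.
A price-taking firm hires until the value of the marginal product equals the wage: P·MP_L = w, so 17·(99 − 4L) = 255.
Then 99 − 4L = 15, giving L = 21.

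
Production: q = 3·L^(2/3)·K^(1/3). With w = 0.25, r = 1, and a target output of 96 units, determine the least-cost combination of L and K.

Cost minimization requires the marginal rate of technical substitution to equal the input-price ratio: MP_L/MP_K = w/r.
Here MP_L/MP_K = (2/3)·(K/L)/(1/3) = 2·(K/L). Setting this equal to 0.25/1 = 0.25 gives K = 0.125L.
Substituting into q = 96: 3·L^(2/3)·(0.125L)^(1/3) = 96.
Solving, L = 64 and K = 8.

L* = 64, K* = 8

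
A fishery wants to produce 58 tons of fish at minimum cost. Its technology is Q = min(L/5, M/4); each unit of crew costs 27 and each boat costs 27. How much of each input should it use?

L* = 290, M* = 232

With a fixed-proportions technology, the cost-minimizing bundle uses no slack in either input: L/5 = M/4 = Q.
So L = 5·58 = 290 and M = 4·58 = 232.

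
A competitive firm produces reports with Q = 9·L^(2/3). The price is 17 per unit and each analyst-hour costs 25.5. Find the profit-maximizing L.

MP_L = (2/3)·9·L^(-1/3) = 6·L^(-1/3).
Profit maximization for a price taker requires P·MP_L = w: 17·6·L^(-1/3) = 25.5.
So L^(-1/3) = 0.25, which gives L = 64.

L* = 64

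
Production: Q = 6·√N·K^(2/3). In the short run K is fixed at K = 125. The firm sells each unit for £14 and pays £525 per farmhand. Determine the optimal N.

With K = 125, MP_N = (1/2)·6·N^(-1/2)·125^(2/3) = 75·N^(-1/2).
Profit maximization for a price taker requires P·MP_N = w: 14·75·N^(-1/2) = 525.
So N^(-1/2) = 0.5, which gives N = 4.

N* = 4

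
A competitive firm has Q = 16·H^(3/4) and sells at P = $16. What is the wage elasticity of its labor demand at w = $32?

ε = -4

MP_H = (3/4)·16·H^(-1/4), so P·MP_H = w gives 192·H^(-1/4) = w.
Solving, H(w) = (192/w)^(4). This is a constant-elasticity form: H ∝ w^(−4), so ε = −4.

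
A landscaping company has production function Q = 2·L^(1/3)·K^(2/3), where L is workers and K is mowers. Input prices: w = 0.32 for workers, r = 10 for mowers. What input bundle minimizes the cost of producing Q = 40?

L* = 125, K* = 8

Cost minimization requires the marginal rate of technical substitution to equal the input-price ratio: MP_L/MP_K = w/r.
Here MP_L/MP_K = (1/3)·(K/L)/(2/3) = 0.5·(K/L). Setting this equal to 0.32/10 = 0.032 gives K = 0.064L.
Substituting into Q = 40: 2·L^(1/3)·(0.064L)^(2/3) = 40.
Solving, L = 125 and K = 8.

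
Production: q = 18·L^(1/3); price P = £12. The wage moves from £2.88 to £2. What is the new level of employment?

L* = 216

From P·MP_L = w with MP_L = 6·L^(-2/3), the labor demand is L(w) = (72/w)^(3/2).
At w = 2.88: L = 125. At w = 2: L = 216.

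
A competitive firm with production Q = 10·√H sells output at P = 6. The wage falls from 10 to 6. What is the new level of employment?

H* = 25

From P·MP_H = w with MP_H = 5·H^(-1/2), the labor demand is H(w) = (30/w)^(2).
At w = 10: H = 9. At w = 6: H = 25.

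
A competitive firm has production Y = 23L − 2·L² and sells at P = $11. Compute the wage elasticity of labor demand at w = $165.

ε = -1.875

From P·MP_L = w with MP_L = 23 − 4L, labor demand is L(w) = (23 − w/11)/4.
dL/dw = −1/(44) = -1/44.
At w = 165, L = 2, so ε = (dL/dw)·(w/L) = (-1/44)·(165/2) = -1.875.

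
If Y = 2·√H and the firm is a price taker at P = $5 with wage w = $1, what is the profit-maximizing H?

MP_H = (1/2)·2·H^(-1/2) = H^(-1/2).
Profit maximization for a price taker requires P·MP_H = w: 5·H^(-1/2) = 1.
So H^(-1/2) = 0.2, which gives H = 25.

H* = 25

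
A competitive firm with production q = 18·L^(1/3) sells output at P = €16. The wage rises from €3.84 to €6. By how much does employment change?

From P·MP_L = w with MP_L = 6·L^(-2/3), the labor demand is L(w) = (96/w)^(3/2).
At w = 3.84: L = 125. At w = 6: L = 64.
ΔL = 64 − 125 = -61.

ΔL = -61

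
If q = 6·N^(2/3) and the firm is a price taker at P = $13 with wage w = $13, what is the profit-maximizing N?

N* = 64

MP_N = (2/3)·6·N^(-1/3) = 4·N^(-1/3).
Profit maximization for a price taker requires P·MP_N = w: 13·4·N^(-1/3) = 13.
So N^(-1/3) = 0.25, which gives N = 64.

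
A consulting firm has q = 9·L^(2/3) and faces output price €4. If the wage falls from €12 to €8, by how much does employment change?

ΔL = 19

From P·MP_L = w with MP_L = 6·L^(-1/3), the labor demand is L(w) = (24/w)^(3).
At w = 12: L = 8. At w = 8: L = 27.
ΔL = 27 − 8 = 19.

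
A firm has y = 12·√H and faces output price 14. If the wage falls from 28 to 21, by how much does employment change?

ΔH = 7

From P·MP_H = w with MP_H = 6·H^(-1/2), the labor demand is H(w) = (84/w)^(2).
At w = 28: H = 9. At w = 21: H = 16.
ΔH = 16 − 9 = 7.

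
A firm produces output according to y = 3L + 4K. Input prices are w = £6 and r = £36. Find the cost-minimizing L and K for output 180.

The inputs are perfect substitutes, so the firm uses whichever has the lower cost per unit of output.
Cost per unit of output via L is w/3 = 2; via K it is r/4 = 9. L is cheaper.
Producing y = 180 with L alone: L = 60, K = 0.

L* = 60, K* = 0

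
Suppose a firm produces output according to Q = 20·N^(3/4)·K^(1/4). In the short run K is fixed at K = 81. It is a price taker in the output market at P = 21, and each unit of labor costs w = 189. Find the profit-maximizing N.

N* = 625

With K = 81, MP_N = (3/4)·20·N^(-1/4)·81^(1/4) = 45·N^(-1/4).
Profit maximization for a price taker requires P·MP_N = w: 21·45·N^(-1/4) = 189.
So N^(-1/4) = 0.2, which gives N = 625.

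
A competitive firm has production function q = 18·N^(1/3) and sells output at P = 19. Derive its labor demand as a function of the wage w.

N(w) = (114/w)^(3/2)

MP_N = (1/3)·18·N^(-2/3) = 6·N^(-2/3).
Setting P·MP_N = w: 114·N^(-2/3) = w.
Solving for N: N^(-2/3) = w/114, so N = (114/w)^(3/2).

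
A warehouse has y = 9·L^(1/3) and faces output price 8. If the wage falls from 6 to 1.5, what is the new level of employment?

L* = 64

From P·MP_L = w with MP_L = 3·L^(-2/3), the labor demand is L(w) = (24/w)^(3/2).
At w = 6: L = 8. At w = 1.5: L = 64.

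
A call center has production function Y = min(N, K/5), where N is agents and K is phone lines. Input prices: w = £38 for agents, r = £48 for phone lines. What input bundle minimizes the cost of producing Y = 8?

With a fixed-proportions technology, the cost-minimizing bundle uses no slack in either input: N = K/5 = Y.
So N = 8 and K = 5·8 = 40.

N* = 8, K* = 40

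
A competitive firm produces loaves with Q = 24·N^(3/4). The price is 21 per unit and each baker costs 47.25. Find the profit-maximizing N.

N* = 4096

MP_N = (3/4)·24·N^(-1/4) = 18·N^(-1/4).
Profit maximization for a price taker requires P·MP_N = w: 21·18·N^(-1/4) = 47.25.
So N^(-1/4) = 0.125, which gives N = 4096.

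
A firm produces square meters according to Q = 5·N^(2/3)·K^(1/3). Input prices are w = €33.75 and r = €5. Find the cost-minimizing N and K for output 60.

Cost minimization requires the marginal rate of technical substitution to equal the input-price ratio: MP_N/MP_K = w/r.
Here MP_N/MP_K = (2/3)·(K/N)/(1/3) = 2·(K/N). Setting this equal to 33.75/5 = 6.75 gives K = 3.375N.
Substituting into Q = 60: 5·N^(2/3)·(3.375N)^(1/3) = 60.
Solving, N = 8 and K = 27.

N* = 8, K* = 27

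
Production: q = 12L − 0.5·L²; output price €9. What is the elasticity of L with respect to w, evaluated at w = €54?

ε = -1

From P·MP_L = w with MP_L = 12 − L, labor demand is L(w) = 12 − w/9.
dL/dw = −1/(9) = -1/9.
At w = 54, L = 6, so ε = (dL/dw)·(w/L) = (-1/9)·(54/6) = -1.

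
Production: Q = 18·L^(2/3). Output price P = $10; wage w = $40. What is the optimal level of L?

MP_L = (2/3)·18·L^(-1/3) = 12·L^(-1/3).
Profit maximization for a price taker requires P·MP_L = w: 10·12·L^(-1/3) = 40.
So L^(-1/3) = 1/3, which gives L = 27.

L* = 27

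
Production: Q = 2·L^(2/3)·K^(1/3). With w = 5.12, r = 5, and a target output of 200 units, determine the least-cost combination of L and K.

L* = 125, K* = 64

Cost minimization requires the marginal rate of technical substitution to equal the input-price ratio: MP_L/MP_K = w/r.
Here MP_L/MP_K = (2/3)·(K/L)/(1/3) = 2·(K/L). Setting this equal to 5.12/5 = 1.024 gives K = 0.512L.
Substituting into Q = 200: 2·L^(2/3)·(0.512L)^(1/3) = 200.
Solving, L = 125 and K = 64.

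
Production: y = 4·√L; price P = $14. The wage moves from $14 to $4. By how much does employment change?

From P·MP_L = w with MP_L = 2·L^(-1/2), the labor demand is L(w) = (28/w)^(2).
At w = 14: L = 4. At w = 4: L = 49.
ΔL = 49 − 4 = 45.

ΔL = 45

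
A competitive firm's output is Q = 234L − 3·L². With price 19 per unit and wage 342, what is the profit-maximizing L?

The marginal product of L is MP_L = 234 − 6L.
A price-taking firm hires until the value of the marginal product equals the wage: P·MP_L = w, so 19·(234 − 6L) = 342.
Then 234 − 6L = 18, giving L = 36.

L* = 36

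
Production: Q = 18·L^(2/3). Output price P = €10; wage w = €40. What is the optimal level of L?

MP_L = (2/3)·18·L^(-1/3) = 12·L^(-1/3).
Profit maximization for a price taker requires P·MP_L = w: 10·12·L^(-1/3) = 40.
So L^(-1/3) = 1/3, which gives L = 27.

L* = 27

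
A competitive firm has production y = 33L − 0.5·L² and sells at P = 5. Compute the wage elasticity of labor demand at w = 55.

From P·MP_L = w with MP_L = 33 − L, labor demand is L(w) = 33 − w/5.
dL/dw = −1/(5) = -0.2.
At w = 55, L = 22, so ε = (dL/dw)·(w/L) = (-0.2)·(55/22) = -0.5.

ε = -0.5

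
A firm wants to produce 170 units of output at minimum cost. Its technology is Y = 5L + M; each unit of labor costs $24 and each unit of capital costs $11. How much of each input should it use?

The inputs are perfect substitutes, so the firm uses whichever has the lower cost per unit of output.
Cost per unit of output via L is 4.8; via M it is 11. L is cheaper.
Producing Y = 170 with L alone: L = 34, M = 0.

L* = 34, M* = 0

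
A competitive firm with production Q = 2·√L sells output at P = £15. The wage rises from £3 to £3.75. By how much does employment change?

From P·MP_L = w with MP_L = L^(-1/2), the labor demand is L(w) = (15/w)^(2).
At w = 3: L = 25. At w = 3.75: L = 16.
ΔL = 16 − 25 = -9.

ΔL = -9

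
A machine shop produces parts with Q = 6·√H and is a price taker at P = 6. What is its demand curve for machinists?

H(w) = 324/w²

MP_H = (1/2)·6·H^(-1/2) = 3·H^(-1/2).
Setting P·MP_H = w: 18·H^(-1/2) = w.
Solving for H: H^(-1/2) = w/18, so H = (18/w)^(2).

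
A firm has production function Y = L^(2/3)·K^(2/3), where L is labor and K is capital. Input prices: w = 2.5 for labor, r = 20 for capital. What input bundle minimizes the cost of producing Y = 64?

Cost minimization requires the marginal rate of technical substitution to equal the input-price ratio: MP_L/MP_K = w/r.
Here MP_L/MP_K = (2/3)·(K/L)/(2/3) = (K/L). Setting this equal to 2.5/20 = 0.125 gives K = 0.125L.
Substituting into Y = 64: L^(2/3)·(0.125L)^(2/3) = 64.
Solving, L = 64 and K = 8.

L* = 64, K* = 8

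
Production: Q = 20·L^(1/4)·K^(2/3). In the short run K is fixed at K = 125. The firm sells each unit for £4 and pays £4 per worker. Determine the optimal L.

With K = 125, MP_L = (1/4)·20·L^(-3/4)·125^(2/3) = 125·L^(-3/4).
Profit maximization for a price taker requires P·MP_L = w: 4·125·L^(-3/4) = 4.
So L^(-3/4) = 0.008, which gives L = 625.

L* = 625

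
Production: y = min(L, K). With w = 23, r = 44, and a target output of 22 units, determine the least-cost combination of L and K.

L* = 22, K* = 22

With a fixed-proportions technology, the cost-minimizing bundle uses no slack in either input: L = K = y.
So L = 22 and K = 22.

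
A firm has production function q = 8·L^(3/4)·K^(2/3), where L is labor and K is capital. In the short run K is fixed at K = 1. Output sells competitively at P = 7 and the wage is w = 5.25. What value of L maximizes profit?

With K = 1, MP_L = (3/4)·8·L^(-1/4)·1^(2/3) = 6·L^(-1/4).
Profit maximization for a price taker requires P·MP_L = w: 7·6·L^(-1/4) = 5.25.
So L^(-1/4) = 0.125, which gives L = 4096.

L* = 4096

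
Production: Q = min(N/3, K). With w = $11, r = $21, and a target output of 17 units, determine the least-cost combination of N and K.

N* = 51, K* = 17

With a fixed-proportions technology, the cost-minimizing bundle uses no slack in either input: N/3 = K = Q.
So N = 3·17 = 51 and K = 17.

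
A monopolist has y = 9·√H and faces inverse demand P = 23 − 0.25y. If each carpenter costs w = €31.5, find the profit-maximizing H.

H* = 4

Marginal revenue from the inverse demand is MR = 23 − 0.5y.
The marginal product is MP_H = 4.5·H^(-1/2).
A monopolist hires until marginal revenue product equals the wage: MR·MP_H = w.
At H, y = 9·√H. Substituting and solving: (23 − 4.5·√H)·4.5·H^(-1/2) = 31.5 gives H = 4.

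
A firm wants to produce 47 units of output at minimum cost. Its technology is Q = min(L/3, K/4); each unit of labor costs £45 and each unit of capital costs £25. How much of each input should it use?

L* = 141, K* = 188

With a fixed-proportions technology, the cost-minimizing bundle uses no slack in either input: L/3 = K/4 = Q.
So L = 3·47 = 141 and K = 4·47 = 188.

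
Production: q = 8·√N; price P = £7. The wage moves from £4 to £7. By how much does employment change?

From P·MP_N = w with MP_N = 4·N^(-1/2), the labor demand is N(w) = (28/w)^(2).
At w = 4: N = 49. At w = 7: N = 16.
ΔN = 16 − 49 = -33.

ΔN = -33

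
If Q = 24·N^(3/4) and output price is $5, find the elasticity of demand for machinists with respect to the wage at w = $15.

ε = -4

MP_N = (3/4)·24·N^(-1/4), so P·MP_N = w gives 90·N^(-1/4) = w.
Solving, N(w) = (90/w)^(4). This is a constant-elasticity form: N ∝ w^(−4), so ε = −4.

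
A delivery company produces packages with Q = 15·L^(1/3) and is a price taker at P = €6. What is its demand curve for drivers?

L(w) = (30/w)^(3/2)

MP_L = (1/3)·15·L^(-2/3) = 5·L^(-2/3).
Setting P·MP_L = w: 30·L^(-2/3) = w.
Solving for L: L^(-2/3) = w/30, so L = (30/w)^(3/2).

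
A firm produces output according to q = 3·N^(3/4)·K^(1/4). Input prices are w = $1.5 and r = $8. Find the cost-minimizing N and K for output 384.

Cost minimization requires the marginal rate of technical substitution to equal the input-price ratio: MP_N/MP_K = w/r.
Here MP_N/MP_K = (3/4)·(K/N)/(1/4) = 3·(K/N). Setting this equal to 1.5/8 = 0.1875 gives K = 0.0625N.
Substituting into q = 384: 3·N^(3/4)·(0.0625N)^(1/4) = 384.
Solving, N = 256 and K = 16.

N* = 256, K* = 16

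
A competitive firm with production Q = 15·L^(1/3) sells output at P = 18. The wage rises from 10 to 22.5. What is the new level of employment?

L* = 8

From P·MP_L = w with MP_L = 5·L^(-2/3), the labor demand is L(w) = (90/w)^(3/2).
At w = 10: L = 27. At w = 22.5: L = 8.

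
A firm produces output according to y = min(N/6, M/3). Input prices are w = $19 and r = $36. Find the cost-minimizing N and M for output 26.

N* = 156, M* = 78

With a fixed-proportions technology, the cost-minimizing bundle uses no slack in either input: N/6 = M/3 = y.
So N = 6·26 = 156 and M = 3·26 = 78.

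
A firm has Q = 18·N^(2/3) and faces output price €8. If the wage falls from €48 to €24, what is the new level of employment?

From P·MP_N = w with MP_N = 12·N^(-1/3), the labor demand is N(w) = (96/w)^(3).
At w = 48: N = 8. At w = 24: N = 64.

N* = 64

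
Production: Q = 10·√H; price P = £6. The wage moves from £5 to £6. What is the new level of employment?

H* = 25

From P·MP_H = w with MP_H = 5·H^(-1/2), the labor demand is H(w) = (30/w)^(2).
At w = 5: H = 36. At w = 6: H = 25.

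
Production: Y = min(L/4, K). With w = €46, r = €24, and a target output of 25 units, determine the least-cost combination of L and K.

L* = 100, K* = 25

With a fixed-proportions technology, the cost-minimizing bundle uses no slack in either input: L/4 = K = Y.
So L = 4·25 = 100 and K = 25.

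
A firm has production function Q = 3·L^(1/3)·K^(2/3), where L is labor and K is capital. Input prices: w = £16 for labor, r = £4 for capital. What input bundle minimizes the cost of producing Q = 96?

Cost minimization requires the marginal rate of technical substitution to equal the input-price ratio: MP_L/MP_K = w/r.
Here MP_L/MP_K = (1/3)·(K/L)/(2/3) = 0.5·(K/L). Setting this equal to 16/4 = 4 gives K = 8L.
Substituting into Q = 96: 3·L^(1/3)·(8L)^(2/3) = 96.
Solving, L = 8 and K = 64.

L* = 8, K* = 64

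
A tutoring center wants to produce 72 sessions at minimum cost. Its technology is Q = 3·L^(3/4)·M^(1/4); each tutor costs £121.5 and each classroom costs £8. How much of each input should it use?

L* = 16, M* = 81

Cost minimization requires the marginal rate of technical substitution to equal the input-price ratio: MP_L/MP_M = w/r.
Here MP_L/MP_M = (3/4)·(M/L)/(1/4) = 3·(M/L). Setting this equal to 121.5/8 = 15.1875 gives M = 5.0625L.
Substituting into Q = 72: 3·L^(3/4)·(5.0625L)^(1/4) = 72.
Solving, L = 16 and M = 81.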